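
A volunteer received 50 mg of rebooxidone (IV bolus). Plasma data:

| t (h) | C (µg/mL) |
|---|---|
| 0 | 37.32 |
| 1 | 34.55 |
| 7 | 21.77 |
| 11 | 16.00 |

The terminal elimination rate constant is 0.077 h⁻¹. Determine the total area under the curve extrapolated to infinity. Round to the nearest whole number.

AUC = 488 µg/mL·h

Trapezoidal AUC_0→11:
  [0→1]: (37.32+34.55)/2 × 1 = 35.935
  [1→7]: (34.55+21.77)/2 × 6 = 168.96
  [7→11]: (21.77+16.00)/2 × 4 = 75.54
  Sum = 280.435 µg/mL·h
Extrapolated tail: C_last / k_e = 16.00 / 0.077 = 207.792
AUC_0→∞ = 280.435 + 207.792 = 488.227 µg/mL·h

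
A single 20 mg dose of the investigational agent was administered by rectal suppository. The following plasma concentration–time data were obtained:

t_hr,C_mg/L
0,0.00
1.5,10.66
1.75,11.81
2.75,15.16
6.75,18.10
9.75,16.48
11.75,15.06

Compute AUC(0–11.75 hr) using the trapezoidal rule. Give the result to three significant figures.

Trapezoidal AUC_0→11.75:
  [0→1.5]: (0.00+10.66)/2 × 1.5 = 7.995
  [1.5→1.75]: (10.66+11.81)/2 × 0.25 = 2.80875
  [1.75→2.75]: (11.81+15.16)/2 × 1 = 13.485
  [2.75→6.75]: (15.16+18.10)/2 × 4 = 66.52
  [6.75→9.75]: (18.10+16.48)/2 × 3 = 51.87
  [9.75→11.75]: (16.48+15.06)/2 × 2 = 31.54
  Sum = 174.21875 mg/L·hr

AUC = 174 mg/L·hr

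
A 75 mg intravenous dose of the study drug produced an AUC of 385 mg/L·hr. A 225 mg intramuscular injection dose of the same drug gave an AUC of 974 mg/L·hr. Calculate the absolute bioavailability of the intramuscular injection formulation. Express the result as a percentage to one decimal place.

F = 84.3%

F = (AUC_ev / D_ev) / (AUC_iv / D_iv)
  = (974/225) / (385/75)
  = 4.32889 / 5.13333 = 0.8433
  = 84.33%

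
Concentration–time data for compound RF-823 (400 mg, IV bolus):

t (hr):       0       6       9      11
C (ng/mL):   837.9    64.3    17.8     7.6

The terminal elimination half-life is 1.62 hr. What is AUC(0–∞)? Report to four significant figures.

Trapezoidal AUC_0→11:
  [0→6]: (837.9+64.3)/2 × 6 = 2706.6
  [6→9]: (64.3+17.8)/2 × 3 = 123.15
  [9→11]: (17.8+7.6)/2 × 2 = 25.4
  Sum = 2855.15 ng/mL·hr
k_e = ln2 / t½ = 0.693147 / 1.62 = 0.4279 hr^-1
Extrapolated tail: C_last / k_e = 7.6 / 0.4279 = 17.761
AUC_0→∞ = 2855.15 + 17.761 = 2872.911 ng/mL·hr

AUC = 2873 ng/mL·hr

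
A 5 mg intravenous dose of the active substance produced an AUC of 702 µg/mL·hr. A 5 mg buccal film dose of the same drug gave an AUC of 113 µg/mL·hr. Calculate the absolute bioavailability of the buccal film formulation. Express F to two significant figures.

F = (AUC_ev / D_ev) / (AUC_iv / D_iv)
  = (113/5) / (702/5)
  = 22.6 / 140.4 = 0.1610

F = 0.16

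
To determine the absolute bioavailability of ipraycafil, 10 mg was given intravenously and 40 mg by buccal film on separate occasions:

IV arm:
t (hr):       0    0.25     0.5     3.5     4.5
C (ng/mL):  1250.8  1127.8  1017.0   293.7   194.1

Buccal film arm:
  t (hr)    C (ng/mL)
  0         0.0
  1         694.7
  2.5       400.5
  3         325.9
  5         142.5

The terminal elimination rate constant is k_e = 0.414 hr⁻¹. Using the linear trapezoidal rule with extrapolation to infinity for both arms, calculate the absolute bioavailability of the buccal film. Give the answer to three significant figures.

Trapezoidal AUC_0→4.5 (IV):
  [0→0.25]: (1250.8+1127.8)/2 × 0.25 = 297.325
  [0.25→0.5]: (1127.8+1017.0)/2 × 0.25 = 268.1
  [0.5→3.5]: (1017.0+293.7)/2 × 3 = 1966.05
  [3.5→4.5]: (293.7+194.1)/2 × 1 = 243.9
  Sum = 2775.375 ng/mL·hr
IV tail: 194.1/0.414 = 468.841; AUC_iv,0→∞ = 2775.375 + 468.841 = 3244.216 ng/mL·hr
Trapezoidal AUC_0→5 (buccal film):
  [0→1]: (0.0+694.7)/2 × 1 = 347.35
  [1→2.5]: (694.7+400.5)/2 × 1.5 = 821.4
  [2.5→3]: (400.5+325.9)/2 × 0.5 = 181.6
  [3→5]: (325.9+142.5)/2 × 2 = 468.4
  Sum = 1818.75 ng/mL·hr
buccal film tail: 142.5/0.414 = 344.203; AUC_ev,0→∞ = 1818.75 + 344.203 = 2162.953 ng/mL·hr
F = (AUC_ev/D_ev)/(AUC_iv/D_iv) = (2162.953/40)/(3244.216/10) = 54.073825/324.4216 = 0.1667

F = 0.167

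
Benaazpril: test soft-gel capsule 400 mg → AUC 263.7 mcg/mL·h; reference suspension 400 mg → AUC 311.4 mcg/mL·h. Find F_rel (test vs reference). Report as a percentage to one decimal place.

F_rel = (AUC_test/D_test) / (AUC_ref/D_ref)
      = (263.7/400) / (311.4/400)
      = 0.65925 / 0.7785 = 0.8468 = 84.68%

F_rel = 84.7%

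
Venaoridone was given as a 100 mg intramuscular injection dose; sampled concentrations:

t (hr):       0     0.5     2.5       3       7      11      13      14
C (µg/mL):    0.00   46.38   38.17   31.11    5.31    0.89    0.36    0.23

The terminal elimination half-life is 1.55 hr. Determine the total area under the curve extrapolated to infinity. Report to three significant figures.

Trapezoidal AUC_0→14:
  [0→0.5]: (0.00+46.38)/2 × 0.5 = 11.595
  [0.5→2.5]: (46.38+38.17)/2 × 2 = 84.55
  [2.5→3]: (38.17+31.11)/2 × 0.5 = 17.32
  [3→7]: (31.11+5.31)/2 × 4 = 72.84
  [7→11]: (5.31+0.89)/2 × 4 = 12.4
  [11→13]: (0.89+0.36)/2 × 2 = 1.25
  [13→14]: (0.36+0.23)/2 × 1 = 0.295
  Sum = 200.25 µg/mL·hr
k_e = ln2 / t½ = 0.693147 / 1.55 = 0.4472 hr^-1
Extrapolated tail: C_last / k_e = 0.23 / 0.4472 = 0.514
AUC_0→∞ = 200.25 + 0.514 = 200.764 µg/mL·hr

AUC = 201 µg/mL·hr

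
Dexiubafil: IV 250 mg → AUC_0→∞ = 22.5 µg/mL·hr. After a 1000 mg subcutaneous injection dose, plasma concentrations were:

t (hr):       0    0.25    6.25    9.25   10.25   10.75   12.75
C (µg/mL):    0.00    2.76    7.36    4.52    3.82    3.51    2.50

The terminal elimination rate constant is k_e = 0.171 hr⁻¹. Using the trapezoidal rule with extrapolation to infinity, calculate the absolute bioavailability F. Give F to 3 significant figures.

Trapezoidal AUC_0→12.75 (subcutaneous injection):
  [0→0.25]: (0.00+2.76)/2 × 0.25 = 0.345
  [0.25→6.25]: (2.76+7.36)/2 × 6 = 30.36
  [6.25→9.25]: (7.36+4.52)/2 × 3 = 17.82
  [9.25→10.25]: (4.52+3.82)/2 × 1 = 4.17
  [10.25→10.75]: (3.82+3.51)/2 × 0.5 = 1.8325
  [10.75→12.75]: (3.51+2.50)/2 × 2 = 6.01
  Sum = 60.5375 µg/mL·hr
Tail: C_last/k_e = 2.50/0.171 = 14.620
AUC_0→∞ (subcutaneous injection) = 60.5375 + 14.620 = 75.1575 µg/mL·hr
F = (AUC_ev/D_ev)/(AUC_iv/D_iv) = (75.1575/1000)/(22.5/250) = 0.0751575/0.09 = 0.8351

F = 0.835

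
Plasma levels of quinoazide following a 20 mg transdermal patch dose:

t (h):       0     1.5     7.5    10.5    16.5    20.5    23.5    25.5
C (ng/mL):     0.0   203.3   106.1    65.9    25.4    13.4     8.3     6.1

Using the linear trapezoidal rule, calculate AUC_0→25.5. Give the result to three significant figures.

Trapezoidal AUC_0→25.5:
  [0→1.5]: (0.0+203.3)/2 × 1.5 = 152.475
  [1.5→7.5]: (203.3+106.1)/2 × 6 = 928.2
  [7.5→10.5]: (106.1+65.9)/2 × 3 = 258.0
  [10.5→16.5]: (65.9+25.4)/2 × 6 = 273.9
  [16.5→20.5]: (25.4+13.4)/2 × 4 = 77.6
  [20.5→23.5]: (13.4+8.3)/2 × 3 = 32.55
  [23.5→25.5]: (8.3+6.1)/2 × 2 = 14.4
  Sum = 1737.125 ng/mL·h

AUC = 1740 ng/mL·h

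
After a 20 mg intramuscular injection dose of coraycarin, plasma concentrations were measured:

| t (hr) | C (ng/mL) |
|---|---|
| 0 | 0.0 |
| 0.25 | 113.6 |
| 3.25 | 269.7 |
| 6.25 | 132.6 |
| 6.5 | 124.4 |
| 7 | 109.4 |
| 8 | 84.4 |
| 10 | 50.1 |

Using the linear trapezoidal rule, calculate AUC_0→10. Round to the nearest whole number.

AUC = 1515 ng/mL·hr

Trapezoidal AUC_0→10:
  [0→0.25]: (0.0+113.6)/2 × 0.25 = 14.2
  [0.25→3.25]: (113.6+269.7)/2 × 3 = 574.95
  [3.25→6.25]: (269.7+132.6)/2 × 3 = 603.45
  [6.25→6.5]: (132.6+124.4)/2 × 0.25 = 32.125
  [6.5→7]: (124.4+109.4)/2 × 0.5 = 58.45
  [7→8]: (109.4+84.4)/2 × 1 = 96.9
  [8→10]: (84.4+50.1)/2 × 2 = 134.5
  Sum = 1514.575 ng/mL·hr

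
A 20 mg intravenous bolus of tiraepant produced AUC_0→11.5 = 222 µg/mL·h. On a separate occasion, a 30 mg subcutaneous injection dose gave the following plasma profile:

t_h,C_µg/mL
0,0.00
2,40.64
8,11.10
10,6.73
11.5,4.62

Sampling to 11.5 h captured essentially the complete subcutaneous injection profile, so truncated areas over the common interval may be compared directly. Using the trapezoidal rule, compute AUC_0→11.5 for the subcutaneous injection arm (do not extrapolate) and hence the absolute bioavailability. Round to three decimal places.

Trapezoidal AUC_0→11.5 (subcutaneous injection):
  [0→2]: (0.00+40.64)/2 × 2 = 40.64
  [2→8]: (40.64+11.10)/2 × 6 = 155.22
  [8→10]: (11.10+6.73)/2 × 2 = 17.83
  [10→11.5]: (6.73+4.62)/2 × 1.5 = 8.5125
  Sum = 222.2025 µg/mL·h
F = (AUC_ev/D_ev)/(AUC_iv/D_iv) = (222.2025/30)/(222/20) = 7.40675/11.1 = 0.6673

F = 0.667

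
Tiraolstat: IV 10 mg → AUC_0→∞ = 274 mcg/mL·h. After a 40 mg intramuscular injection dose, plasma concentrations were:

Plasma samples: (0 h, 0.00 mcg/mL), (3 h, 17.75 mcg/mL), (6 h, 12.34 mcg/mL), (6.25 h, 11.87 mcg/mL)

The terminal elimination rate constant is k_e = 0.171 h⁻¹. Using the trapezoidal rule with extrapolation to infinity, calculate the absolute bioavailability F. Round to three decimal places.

Trapezoidal AUC_0→6.25 (intramuscular injection):
  [0→3]: (0.00+17.75)/2 × 3 = 26.625
  [3→6]: (17.75+12.34)/2 × 3 = 45.135
  [6→6.25]: (12.34+11.87)/2 × 0.25 = 3.02625
  Sum = 74.78625 mcg/mL·h
Tail: C_last/k_e = 11.87/0.171 = 69.415
AUC_0→∞ (intramuscular injection) = 74.78625 + 69.415 = 144.20125 mcg/mL·h
F = (AUC_ev/D_ev)/(AUC_iv/D_iv) = (144.20125/40)/(274/10) = 3.60503/27.4 = 0.1316

F = 0.132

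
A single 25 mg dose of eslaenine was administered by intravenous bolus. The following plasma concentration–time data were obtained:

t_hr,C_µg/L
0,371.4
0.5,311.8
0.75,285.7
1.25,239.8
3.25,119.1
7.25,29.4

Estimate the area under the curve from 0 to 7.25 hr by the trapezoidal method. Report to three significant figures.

AUC = 1030 µg/L·hr

Trapezoidal AUC_0→7.25:
  [0→0.5]: (371.4+311.8)/2 × 0.5 = 170.8
  [0.5→0.75]: (311.8+285.7)/2 × 0.25 = 74.6875
  [0.75→1.25]: (285.7+239.8)/2 × 0.5 = 131.375
  [1.25→3.25]: (239.8+119.1)/2 × 2 = 358.9
  [3.25→7.25]: (119.1+29.4)/2 × 4 = 297.0
  Sum = 1032.7625 µg/L·hr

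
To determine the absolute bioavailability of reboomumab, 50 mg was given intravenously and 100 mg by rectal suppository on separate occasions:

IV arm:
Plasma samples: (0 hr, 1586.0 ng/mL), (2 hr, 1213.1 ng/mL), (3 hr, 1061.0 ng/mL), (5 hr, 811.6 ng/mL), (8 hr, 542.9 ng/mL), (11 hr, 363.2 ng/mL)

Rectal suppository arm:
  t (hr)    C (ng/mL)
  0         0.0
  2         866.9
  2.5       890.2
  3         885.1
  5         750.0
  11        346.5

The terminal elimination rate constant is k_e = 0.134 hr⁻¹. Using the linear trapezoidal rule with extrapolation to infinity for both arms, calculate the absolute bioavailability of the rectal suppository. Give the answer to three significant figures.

F = 0.389

Trapezoidal AUC_0→11 (IV):
  [0→2]: (1586.0+1213.1)/2 × 2 = 2799.1
  [2→3]: (1213.1+1061.0)/2 × 1 = 1137.05
  [3→5]: (1061.0+811.6)/2 × 2 = 1872.6
  [5→8]: (811.6+542.9)/2 × 3 = 2031.75
  [8→11]: (542.9+363.2)/2 × 3 = 1359.15
  Sum = 9199.65 ng/mL·hr
IV tail: 363.2/0.134 = 2710.448; AUC_iv,0→∞ = 9199.65 + 2710.448 = 11910.098 ng/mL·hr
Trapezoidal AUC_0→11 (rectal suppository):
  [0→2]: (0.0+866.9)/2 × 2 = 866.9
  [2→2.5]: (866.9+890.2)/2 × 0.5 = 439.275
  [2.5→3]: (890.2+885.1)/2 × 0.5 = 443.825
  [3→5]: (885.1+750.0)/2 × 2 = 1635.1
  [5→11]: (750.0+346.5)/2 × 6 = 3289.5
  Sum = 6674.6 ng/mL·hr
rectal suppository tail: 346.5/0.134 = 2585.821; AUC_ev,0→∞ = 6674.6 + 2585.821 = 9260.421 ng/mL·hr
F = (AUC_ev/D_ev)/(AUC_iv/D_iv) = (9260.421/100)/(11910.098/50) = 92.60421/238.20196 = 0.3888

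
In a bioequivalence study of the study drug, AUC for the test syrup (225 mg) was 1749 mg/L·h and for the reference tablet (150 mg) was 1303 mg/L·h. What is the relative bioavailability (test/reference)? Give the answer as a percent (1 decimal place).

F_rel = 89.5%

F_rel = (AUC_test/D_test) / (AUC_ref/D_ref)
      = (1749/225) / (1303/150)
      = 7.77333 / 8.68667 = 0.8949 = 89.49%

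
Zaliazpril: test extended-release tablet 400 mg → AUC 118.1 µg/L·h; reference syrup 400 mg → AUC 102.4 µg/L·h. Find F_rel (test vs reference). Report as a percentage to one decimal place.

F_rel = (AUC_test/D_test) / (AUC_ref/D_ref)
      = (118.1/400) / (102.4/400)
      = 0.29525 / 0.256 = 1.1533 = 115.33%

F_rel = 115.3%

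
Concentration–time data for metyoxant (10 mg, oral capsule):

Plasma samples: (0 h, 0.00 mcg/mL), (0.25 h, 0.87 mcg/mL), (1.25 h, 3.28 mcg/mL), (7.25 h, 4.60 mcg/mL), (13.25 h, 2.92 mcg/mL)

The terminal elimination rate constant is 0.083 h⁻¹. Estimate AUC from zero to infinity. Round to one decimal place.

Trapezoidal AUC_0→13.25:
  [0→0.25]: (0.00+0.87)/2 × 0.25 = 0.10875
  [0.25→1.25]: (0.87+3.28)/2 × 1 = 2.075
  [1.25→7.25]: (3.28+4.60)/2 × 6 = 23.64
  [7.25→13.25]: (4.60+2.92)/2 × 6 = 22.56
  Sum = 48.38375 mcg/mL·h
Extrapolated tail: C_last / k_e = 2.92 / 0.083 = 35.181
AUC_0→∞ = 48.38375 + 35.181 = 83.56475 mcg/mL·h

AUC = 83.6 mcg/mL·h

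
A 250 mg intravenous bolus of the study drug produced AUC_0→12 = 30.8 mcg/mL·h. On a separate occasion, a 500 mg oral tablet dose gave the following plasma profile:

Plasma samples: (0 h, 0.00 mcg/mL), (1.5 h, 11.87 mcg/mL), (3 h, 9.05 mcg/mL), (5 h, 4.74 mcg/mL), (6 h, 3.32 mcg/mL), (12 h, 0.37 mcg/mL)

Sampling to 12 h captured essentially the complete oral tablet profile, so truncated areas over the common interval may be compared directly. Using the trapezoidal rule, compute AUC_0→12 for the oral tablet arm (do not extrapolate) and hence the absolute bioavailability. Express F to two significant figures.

F = 0.87

Trapezoidal AUC_0→12 (oral tablet):
  [0→1.5]: (0.00+11.87)/2 × 1.5 = 8.9025
  [1.5→3]: (11.87+9.05)/2 × 1.5 = 15.69
  [3→5]: (9.05+4.74)/2 × 2 = 13.79
  [5→6]: (4.74+3.32)/2 × 1 = 4.03
  [6→12]: (3.32+0.37)/2 × 6 = 11.07
  Sum = 53.4825 mcg/mL·h
F = (AUC_ev/D_ev)/(AUC_iv/D_iv) = (53.4825/500)/(30.8/250) = 0.106965/0.1232 = 0.8682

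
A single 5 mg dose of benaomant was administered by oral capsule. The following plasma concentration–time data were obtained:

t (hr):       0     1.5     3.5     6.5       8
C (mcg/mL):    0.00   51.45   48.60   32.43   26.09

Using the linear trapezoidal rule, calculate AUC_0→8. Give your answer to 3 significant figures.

Trapezoidal AUC_0→8:
  [0→1.5]: (0.00+51.45)/2 × 1.5 = 38.5875
  [1.5→3.5]: (51.45+48.60)/2 × 2 = 100.05
  [3.5→6.5]: (48.60+32.43)/2 × 3 = 121.545
  [6.5→8]: (32.43+26.09)/2 × 1.5 = 43.89
  Sum = 304.0725 mcg/mL·hr

AUC = 304 mcg/mL·hr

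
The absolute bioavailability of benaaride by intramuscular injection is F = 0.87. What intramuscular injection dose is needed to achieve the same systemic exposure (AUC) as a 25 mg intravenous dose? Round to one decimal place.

D_intramuscular = 28.7 mg

For equal systemic exposure: F × D_ev = D_iv
D_ev = D_iv / F = 25 / 0.87 = 28.7356 mg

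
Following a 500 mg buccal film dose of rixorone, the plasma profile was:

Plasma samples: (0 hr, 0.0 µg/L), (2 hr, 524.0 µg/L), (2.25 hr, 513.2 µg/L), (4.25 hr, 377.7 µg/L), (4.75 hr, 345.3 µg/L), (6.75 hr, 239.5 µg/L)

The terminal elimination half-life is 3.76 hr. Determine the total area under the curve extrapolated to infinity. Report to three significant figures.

Trapezoidal AUC_0→6.75:
  [0→2]: (0.0+524.0)/2 × 2 = 524.0
  [2→2.25]: (524.0+513.2)/2 × 0.25 = 129.65
  [2.25→4.25]: (513.2+377.7)/2 × 2 = 890.9
  [4.25→4.75]: (377.7+345.3)/2 × 0.5 = 180.75
  [4.75→6.75]: (345.3+239.5)/2 × 2 = 584.8
  Sum = 2310.1 µg/L·hr
k_e = ln2 / t½ = 0.693147 / 3.76 = 0.1843 hr^-1
Extrapolated tail: C_last / k_e = 239.5 / 0.1843 = 1299.512
AUC_0→∞ = 2310.1 + 1299.512 = 3609.612 µg/L·hr

AUC = 3610 µg/L·hr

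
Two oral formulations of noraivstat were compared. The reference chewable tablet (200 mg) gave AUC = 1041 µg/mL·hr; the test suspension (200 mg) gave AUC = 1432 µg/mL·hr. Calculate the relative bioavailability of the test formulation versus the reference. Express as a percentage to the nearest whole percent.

F_rel = 138%

F_rel = (AUC_test/D_test) / (AUC_ref/D_ref)
      = (1432/200) / (1041/200)
      = 7.16 / 5.205 = 1.3756 = 137.56%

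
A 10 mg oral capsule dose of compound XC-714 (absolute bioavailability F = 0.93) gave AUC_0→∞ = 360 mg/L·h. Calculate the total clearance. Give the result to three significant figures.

CL = F × Dose / AUC_0→∞
   = 0.93 × 10 / 360 = 0.0258333 L/h

CL = 0.0258 L/h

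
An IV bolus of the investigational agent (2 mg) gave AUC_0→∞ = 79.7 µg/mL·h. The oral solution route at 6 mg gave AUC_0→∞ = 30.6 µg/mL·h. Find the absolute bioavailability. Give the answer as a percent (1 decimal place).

F = 12.8%

F = (AUC_ev / D_ev) / (AUC_iv / D_iv)
  = (30.6/6) / (79.7/2)
  = 5.1 / 39.85 = 0.1280
  = 12.80%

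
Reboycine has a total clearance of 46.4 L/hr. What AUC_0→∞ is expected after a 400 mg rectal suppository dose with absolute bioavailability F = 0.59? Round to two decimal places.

AUC_0→∞ = F × Dose / CL
        = 0.59 × 400 / 46.4 = 5.08621 mg/L·hr

AUC = 5.09 mg/L·hr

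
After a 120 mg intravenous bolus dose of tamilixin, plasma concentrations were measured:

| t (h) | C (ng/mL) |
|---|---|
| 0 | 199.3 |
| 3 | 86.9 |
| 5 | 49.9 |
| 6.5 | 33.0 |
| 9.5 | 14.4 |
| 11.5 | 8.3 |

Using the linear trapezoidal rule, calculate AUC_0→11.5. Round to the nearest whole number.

AUC = 722 ng/mL·h

Trapezoidal AUC_0→11.5:
  [0→3]: (199.3+86.9)/2 × 3 = 429.3
  [3→5]: (86.9+49.9)/2 × 2 = 136.8
  [5→6.5]: (49.9+33.0)/2 × 1.5 = 62.175
  [6.5→9.5]: (33.0+14.4)/2 × 3 = 71.1
  [9.5→11.5]: (14.4+8.3)/2 × 2 = 22.7
  Sum = 722.075 ng/mL·h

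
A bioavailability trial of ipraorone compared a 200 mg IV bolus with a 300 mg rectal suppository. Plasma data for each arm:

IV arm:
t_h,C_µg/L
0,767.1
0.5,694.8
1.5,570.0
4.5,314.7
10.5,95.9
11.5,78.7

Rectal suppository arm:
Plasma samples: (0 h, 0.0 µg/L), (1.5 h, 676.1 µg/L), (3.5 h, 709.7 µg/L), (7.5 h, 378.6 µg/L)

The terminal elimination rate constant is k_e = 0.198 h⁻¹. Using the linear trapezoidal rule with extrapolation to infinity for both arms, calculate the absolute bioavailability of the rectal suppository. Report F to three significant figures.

Trapezoidal AUC_0→11.5 (IV):
  [0→0.5]: (767.1+694.8)/2 × 0.5 = 365.475
  [0.5→1.5]: (694.8+570.0)/2 × 1 = 632.4
  [1.5→4.5]: (570.0+314.7)/2 × 3 = 1327.05
  [4.5→10.5]: (314.7+95.9)/2 × 6 = 1231.8
  [10.5→11.5]: (95.9+78.7)/2 × 1 = 87.3
  Sum = 3644.025 µg/L·h
IV tail: 78.7/0.198 = 397.475; AUC_iv,0→∞ = 3644.025 + 397.475 = 4041.5 µg/L·h
Trapezoidal AUC_0→7.5 (rectal suppository):
  [0→1.5]: (0.0+676.1)/2 × 1.5 = 507.075
  [1.5→3.5]: (676.1+709.7)/2 × 2 = 1385.8
  [3.5→7.5]: (709.7+378.6)/2 × 4 = 2176.6
  Sum = 4069.475 µg/L·h
rectal suppository tail: 378.6/0.198 = 1912.121; AUC_ev,0→∞ = 4069.475 + 1912.121 = 5981.596 µg/L·h
F = (AUC_ev/D_ev)/(AUC_iv/D_iv) = (5981.596/300)/(4041.5/200) = 19.9387/20.2075 = 0.9867

F = 0.987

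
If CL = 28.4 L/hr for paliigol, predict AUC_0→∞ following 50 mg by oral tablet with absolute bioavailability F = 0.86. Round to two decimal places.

AUC = 1.51 mg/L·hr

AUC_0→∞ = F × Dose / CL
        = 0.86 × 50 / 28.4 = 1.51408 mg/L·hr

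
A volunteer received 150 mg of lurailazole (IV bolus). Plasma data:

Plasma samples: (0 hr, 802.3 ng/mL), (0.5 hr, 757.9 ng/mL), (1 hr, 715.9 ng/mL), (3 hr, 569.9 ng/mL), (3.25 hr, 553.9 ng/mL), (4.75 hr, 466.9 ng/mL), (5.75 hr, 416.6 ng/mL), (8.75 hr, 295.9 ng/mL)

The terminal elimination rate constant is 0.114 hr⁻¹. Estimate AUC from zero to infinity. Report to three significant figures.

Trapezoidal AUC_0→8.75:
  [0→0.5]: (802.3+757.9)/2 × 0.5 = 390.05
  [0.5→1]: (757.9+715.9)/2 × 0.5 = 368.45
  [1→3]: (715.9+569.9)/2 × 2 = 1285.8
  [3→3.25]: (569.9+553.9)/2 × 0.25 = 140.475
  [3.25→4.75]: (553.9+466.9)/2 × 1.5 = 765.6
  [4.75→5.75]: (466.9+416.6)/2 × 1 = 441.75
  [5.75→8.75]: (416.6+295.9)/2 × 3 = 1068.75
  Sum = 4460.875 ng/mL·hr
Extrapolated tail: C_last / k_e = 295.9 / 0.114 = 2595.614
AUC_0→∞ = 4460.875 + 2595.614 = 7056.489 ng/mL·hr

AUC = 7060 ng/mL·hr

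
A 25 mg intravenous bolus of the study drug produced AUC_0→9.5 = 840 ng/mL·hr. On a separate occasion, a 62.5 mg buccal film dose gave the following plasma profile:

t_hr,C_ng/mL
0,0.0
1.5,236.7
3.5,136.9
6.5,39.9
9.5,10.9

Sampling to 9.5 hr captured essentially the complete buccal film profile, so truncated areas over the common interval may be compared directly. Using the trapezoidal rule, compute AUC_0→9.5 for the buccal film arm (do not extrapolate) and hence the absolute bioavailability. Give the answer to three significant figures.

F = 0.425

Trapezoidal AUC_0→9.5 (buccal film):
  [0→1.5]: (0.0+236.7)/2 × 1.5 = 177.525
  [1.5→3.5]: (236.7+136.9)/2 × 2 = 373.6
  [3.5→6.5]: (136.9+39.9)/2 × 3 = 265.2
  [6.5→9.5]: (39.9+10.9)/2 × 3 = 76.2
  Sum = 892.525 ng/mL·hr
F = (AUC_ev/D_ev)/(AUC_iv/D_iv) = (892.525/62.5)/(840/25) = 14.2804/33.6 = 0.4250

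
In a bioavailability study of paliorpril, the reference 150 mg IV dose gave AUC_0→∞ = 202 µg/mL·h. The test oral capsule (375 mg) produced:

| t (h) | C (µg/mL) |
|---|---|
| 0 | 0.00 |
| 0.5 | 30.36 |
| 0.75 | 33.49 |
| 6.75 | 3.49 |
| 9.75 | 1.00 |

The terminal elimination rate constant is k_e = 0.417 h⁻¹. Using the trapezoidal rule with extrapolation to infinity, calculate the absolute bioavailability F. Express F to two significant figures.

F = 0.27

Trapezoidal AUC_0→9.75 (oral capsule):
  [0→0.5]: (0.00+30.36)/2 × 0.5 = 7.59
  [0.5→0.75]: (30.36+33.49)/2 × 0.25 = 7.98125
  [0.75→6.75]: (33.49+3.49)/2 × 6 = 110.94
  [6.75→9.75]: (3.49+1.00)/2 × 3 = 6.735
  Sum = 133.24625 µg/mL·h
Tail: C_last/k_e = 1.00/0.417 = 2.398
AUC_0→∞ (oral capsule) = 133.24625 + 2.398 = 135.64425 µg/mL·h
F = (AUC_ev/D_ev)/(AUC_iv/D_iv) = (135.64425/375)/(202/150) = 0.361718/1.34667 = 0.2686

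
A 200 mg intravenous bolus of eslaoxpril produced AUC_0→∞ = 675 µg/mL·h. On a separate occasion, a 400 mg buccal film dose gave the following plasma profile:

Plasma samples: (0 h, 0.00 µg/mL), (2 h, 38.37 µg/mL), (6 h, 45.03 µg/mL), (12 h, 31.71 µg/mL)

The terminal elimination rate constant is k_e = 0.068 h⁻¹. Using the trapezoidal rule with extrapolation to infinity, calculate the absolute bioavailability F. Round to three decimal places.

F = 0.668

Trapezoidal AUC_0→12 (buccal film):
  [0→2]: (0.00+38.37)/2 × 2 = 38.37
  [2→6]: (38.37+45.03)/2 × 4 = 166.8
  [6→12]: (45.03+31.71)/2 × 6 = 230.22
  Sum = 435.39 µg/mL·h
Tail: C_last/k_e = 31.71/0.068 = 466.324
AUC_0→∞ (buccal film) = 435.39 + 466.324 = 901.714 µg/mL·h
F = (AUC_ev/D_ev)/(AUC_iv/D_iv) = (901.714/400)/(675/200) = 2.254285/3.375 = 0.6679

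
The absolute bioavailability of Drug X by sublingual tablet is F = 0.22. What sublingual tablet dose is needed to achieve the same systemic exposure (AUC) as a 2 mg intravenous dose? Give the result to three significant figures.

D_sublingual = 9.09 mg

For equal systemic exposure: F × D_ev = D_iv
D_ev = D_iv / F = 2 / 0.22 = 9.09091 mg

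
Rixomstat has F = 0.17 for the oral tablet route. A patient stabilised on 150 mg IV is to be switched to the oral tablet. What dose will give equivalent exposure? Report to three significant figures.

D_oral = 882 mg

For equal systemic exposure: F × D_ev = D_iv
D_ev = D_iv / F = 150 / 0.17 = 882.353 mg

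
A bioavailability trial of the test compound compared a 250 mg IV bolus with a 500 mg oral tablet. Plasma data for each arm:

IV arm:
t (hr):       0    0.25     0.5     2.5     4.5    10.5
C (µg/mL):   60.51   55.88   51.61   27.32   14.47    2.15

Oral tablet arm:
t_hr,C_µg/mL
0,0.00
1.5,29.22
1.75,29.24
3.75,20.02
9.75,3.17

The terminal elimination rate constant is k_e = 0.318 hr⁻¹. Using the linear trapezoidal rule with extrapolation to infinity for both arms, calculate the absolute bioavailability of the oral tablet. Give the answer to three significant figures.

Trapezoidal AUC_0→10.5 (IV):
  [0→0.25]: (60.51+55.88)/2 × 0.25 = 14.54875
  [0.25→0.5]: (55.88+51.61)/2 × 0.25 = 13.43625
  [0.5→2.5]: (51.61+27.32)/2 × 2 = 78.93
  [2.5→4.5]: (27.32+14.47)/2 × 2 = 41.79
  [4.5→10.5]: (14.47+2.15)/2 × 6 = 49.86
  Sum = 198.565 µg/mL·hr
IV tail: 2.15/0.318 = 6.761; AUC_iv,0→∞ = 198.565 + 6.761 = 205.326 µg/mL·hr
Trapezoidal AUC_0→9.75 (oral tablet):
  [0→1.5]: (0.00+29.22)/2 × 1.5 = 21.915
  [1.5→1.75]: (29.22+29.24)/2 × 0.25 = 7.3075
  [1.75→3.75]: (29.24+20.02)/2 × 2 = 49.26
  [3.75→9.75]: (20.02+3.17)/2 × 6 = 69.57
  Sum = 148.0525 µg/mL·hr
oral tablet tail: 3.17/0.318 = 9.969; AUC_ev,0→∞ = 148.0525 + 9.969 = 158.0215 µg/mL·hr
F = (AUC_ev/D_ev)/(AUC_iv/D_iv) = (158.0215/500)/(205.326/250) = 0.316043/0.821304 = 0.3848

F = 0.385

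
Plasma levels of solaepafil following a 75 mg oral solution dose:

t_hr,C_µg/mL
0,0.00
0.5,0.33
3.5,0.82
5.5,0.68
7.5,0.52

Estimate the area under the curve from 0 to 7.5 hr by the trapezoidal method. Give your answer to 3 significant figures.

AUC = 4.51 µg/mL·hr

Trapezoidal AUC_0→7.5:
  [0→0.5]: (0.00+0.33)/2 × 0.5 = 0.0825
  [0.5→3.5]: (0.33+0.82)/2 × 3 = 1.725
  [3.5→5.5]: (0.82+0.68)/2 × 2 = 1.5
  [5.5→7.5]: (0.68+0.52)/2 × 2 = 1.2
  Sum = 4.5075 µg/mL·hr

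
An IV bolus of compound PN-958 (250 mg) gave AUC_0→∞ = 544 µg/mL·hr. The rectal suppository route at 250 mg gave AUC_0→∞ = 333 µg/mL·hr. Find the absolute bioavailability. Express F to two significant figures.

F = 0.61

F = (AUC_ev / D_ev) / (AUC_iv / D_iv)
  = (333/250) / (544/250)
  = 1.332 / 2.176 = 0.6121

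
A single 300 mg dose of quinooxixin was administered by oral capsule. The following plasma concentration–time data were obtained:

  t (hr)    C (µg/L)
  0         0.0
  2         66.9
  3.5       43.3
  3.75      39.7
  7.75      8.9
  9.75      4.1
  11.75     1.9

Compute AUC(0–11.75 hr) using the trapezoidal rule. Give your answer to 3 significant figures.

Trapezoidal AUC_0→11.75:
  [0→2]: (0.0+66.9)/2 × 2 = 66.9
  [2→3.5]: (66.9+43.3)/2 × 1.5 = 82.65
  [3.5→3.75]: (43.3+39.7)/2 × 0.25 = 10.375
  [3.75→7.75]: (39.7+8.9)/2 × 4 = 97.2
  [7.75→9.75]: (8.9+4.1)/2 × 2 = 13.0
  [9.75→11.75]: (4.1+1.9)/2 × 2 = 6.0
  Sum = 276.125 µg/L·hr

AUC = 276 µg/L·hr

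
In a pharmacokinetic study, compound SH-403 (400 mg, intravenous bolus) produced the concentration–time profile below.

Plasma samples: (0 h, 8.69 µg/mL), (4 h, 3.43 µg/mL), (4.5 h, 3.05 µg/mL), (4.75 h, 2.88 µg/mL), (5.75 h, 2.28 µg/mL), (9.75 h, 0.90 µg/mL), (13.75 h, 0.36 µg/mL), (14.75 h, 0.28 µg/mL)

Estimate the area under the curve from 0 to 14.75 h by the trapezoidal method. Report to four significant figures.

Trapezoidal AUC_0→14.75:
  [0→4]: (8.69+3.43)/2 × 4 = 24.24
  [4→4.5]: (3.43+3.05)/2 × 0.5 = 1.62
  [4.5→4.75]: (3.05+2.88)/2 × 0.25 = 0.74125
  [4.75→5.75]: (2.88+2.28)/2 × 1 = 2.58
  [5.75→9.75]: (2.28+0.90)/2 × 4 = 6.36
  [9.75→13.75]: (0.90+0.36)/2 × 4 = 2.52
  [13.75→14.75]: (0.36+0.28)/2 × 1 = 0.32
  Sum = 38.38125 µg/mL·h

AUC = 38.38 µg/mL·h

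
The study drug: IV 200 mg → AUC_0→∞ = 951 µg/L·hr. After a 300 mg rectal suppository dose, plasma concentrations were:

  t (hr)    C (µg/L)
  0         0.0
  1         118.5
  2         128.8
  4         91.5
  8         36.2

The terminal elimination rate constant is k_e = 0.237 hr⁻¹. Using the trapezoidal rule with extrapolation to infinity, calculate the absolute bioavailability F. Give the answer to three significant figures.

F = 0.569

Trapezoidal AUC_0→8 (rectal suppository):
  [0→1]: (0.0+118.5)/2 × 1 = 59.25
  [1→2]: (118.5+128.8)/2 × 1 = 123.65
  [2→4]: (128.8+91.5)/2 × 2 = 220.3
  [4→8]: (91.5+36.2)/2 × 4 = 255.4
  Sum = 658.6 µg/L·hr
Tail: C_last/k_e = 36.2/0.237 = 152.743
AUC_0→∞ (rectal suppository) = 658.6 + 152.743 = 811.343 µg/L·hr
F = (AUC_ev/D_ev)/(AUC_iv/D_iv) = (811.343/300)/(951/200) = 2.70448/4.755 = 0.5688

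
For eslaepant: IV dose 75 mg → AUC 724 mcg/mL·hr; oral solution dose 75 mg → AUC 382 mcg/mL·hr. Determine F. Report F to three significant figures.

F = 0.528

F = (AUC_ev / D_ev) / (AUC_iv / D_iv)
  = (382/75) / (724/75)
  = 5.09333 / 9.65333 = 0.5276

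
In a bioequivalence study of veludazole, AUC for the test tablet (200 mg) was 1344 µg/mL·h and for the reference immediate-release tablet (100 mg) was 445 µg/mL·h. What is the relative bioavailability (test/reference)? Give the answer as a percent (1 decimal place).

F_rel = (AUC_test/D_test) / (AUC_ref/D_ref)
      = (1344/200) / (445/100)
      = 6.72 / 4.45 = 1.5101 = 151.01%

F_rel = 151.0%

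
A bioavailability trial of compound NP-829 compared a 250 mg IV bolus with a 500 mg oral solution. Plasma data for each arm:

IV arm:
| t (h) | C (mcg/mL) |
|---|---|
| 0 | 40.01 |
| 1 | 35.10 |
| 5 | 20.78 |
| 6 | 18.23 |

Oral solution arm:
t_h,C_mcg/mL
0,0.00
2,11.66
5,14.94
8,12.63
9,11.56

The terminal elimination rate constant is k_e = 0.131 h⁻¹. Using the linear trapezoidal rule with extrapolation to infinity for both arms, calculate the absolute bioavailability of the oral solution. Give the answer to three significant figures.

F = 0.314

Trapezoidal AUC_0→6 (IV):
  [0→1]: (40.01+35.10)/2 × 1 = 37.555
  [1→5]: (35.10+20.78)/2 × 4 = 111.76
  [5→6]: (20.78+18.23)/2 × 1 = 19.505
  Sum = 168.82 mcg/mL·h
IV tail: 18.23/0.131 = 139.160; AUC_iv,0→∞ = 168.82 + 139.160 = 307.98 mcg/mL·h
Trapezoidal AUC_0→9 (oral solution):
  [0→2]: (0.00+11.66)/2 × 2 = 11.66
  [2→5]: (11.66+14.94)/2 × 3 = 39.9
  [5→8]: (14.94+12.63)/2 × 3 = 41.355
  [8→9]: (12.63+11.56)/2 × 1 = 12.095
  Sum = 105.01 mcg/mL·h
oral solution tail: 11.56/0.131 = 88.244; AUC_ev,0→∞ = 105.01 + 88.244 = 193.254 mcg/mL·h
F = (AUC_ev/D_ev)/(AUC_iv/D_iv) = (193.254/500)/(307.98/250) = 0.386508/1.23192 = 0.3137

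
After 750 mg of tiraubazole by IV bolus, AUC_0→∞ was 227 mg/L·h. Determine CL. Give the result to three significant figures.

CL = Dose_iv / AUC_0→∞
   = 750 / 227 = 3.30396 L/h

CL = 3.30 L/h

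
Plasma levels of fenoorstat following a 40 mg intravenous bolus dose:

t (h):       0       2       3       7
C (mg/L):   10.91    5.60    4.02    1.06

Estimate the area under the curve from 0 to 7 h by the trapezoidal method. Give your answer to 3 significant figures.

AUC = 31.5 mg/L·h

Trapezoidal AUC_0→7:
  [0→2]: (10.91+5.60)/2 × 2 = 16.51
  [2→3]: (5.60+4.02)/2 × 1 = 4.81
  [3→7]: (4.02+1.06)/2 × 4 = 10.16
  Sum = 31.48 mg/L·h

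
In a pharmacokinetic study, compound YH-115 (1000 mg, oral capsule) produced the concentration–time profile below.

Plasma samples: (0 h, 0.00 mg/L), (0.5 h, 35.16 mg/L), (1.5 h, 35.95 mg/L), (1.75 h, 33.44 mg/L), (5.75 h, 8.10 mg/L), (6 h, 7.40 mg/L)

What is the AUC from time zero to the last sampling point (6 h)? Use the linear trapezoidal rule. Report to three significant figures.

AUC = 138 mg/L·h

Trapezoidal AUC_0→6:
  [0→0.5]: (0.00+35.16)/2 × 0.5 = 8.79
  [0.5→1.5]: (35.16+35.95)/2 × 1 = 35.555
  [1.5→1.75]: (35.95+33.44)/2 × 0.25 = 8.67375
  [1.75→5.75]: (33.44+8.10)/2 × 4 = 83.08
  [5.75→6]: (8.10+7.40)/2 × 0.25 = 1.9375
  Sum = 138.03625 mg/L·h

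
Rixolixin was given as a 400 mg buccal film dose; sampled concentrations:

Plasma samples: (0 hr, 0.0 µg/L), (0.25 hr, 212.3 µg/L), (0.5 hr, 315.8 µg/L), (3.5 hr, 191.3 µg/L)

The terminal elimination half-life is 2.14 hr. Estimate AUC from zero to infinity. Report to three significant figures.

AUC = 1440 µg/L·hr

Trapezoidal AUC_0→3.5:
  [0→0.25]: (0.0+212.3)/2 × 0.25 = 26.5375
  [0.25→0.5]: (212.3+315.8)/2 × 0.25 = 66.0125
  [0.5→3.5]: (315.8+191.3)/2 × 3 = 760.65
  Sum = 853.2 µg/L·hr
k_e = ln2 / t½ = 0.693147 / 2.14 = 0.3239 hr^-1
Extrapolated tail: C_last / k_e = 191.3 / 0.3239 = 590.614
AUC_0→∞ = 853.2 + 590.614 = 1443.814 µg/L·hr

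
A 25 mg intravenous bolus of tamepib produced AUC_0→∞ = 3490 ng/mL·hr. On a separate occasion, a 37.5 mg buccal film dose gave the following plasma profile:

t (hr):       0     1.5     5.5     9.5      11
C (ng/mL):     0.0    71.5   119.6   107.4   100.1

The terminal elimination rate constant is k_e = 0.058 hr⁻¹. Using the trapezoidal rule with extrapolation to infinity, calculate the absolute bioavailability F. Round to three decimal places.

Trapezoidal AUC_0→11 (buccal film):
  [0→1.5]: (0.0+71.5)/2 × 1.5 = 53.625
  [1.5→5.5]: (71.5+119.6)/2 × 4 = 382.2
  [5.5→9.5]: (119.6+107.4)/2 × 4 = 454.0
  [9.5→11]: (107.4+100.1)/2 × 1.5 = 155.625
  Sum = 1045.45 ng/mL·hr
Tail: C_last/k_e = 100.1/0.058 = 1725.862
AUC_0→∞ (buccal film) = 1045.45 + 1725.862 = 2771.312 ng/mL·hr
F = (AUC_ev/D_ev)/(AUC_iv/D_iv) = (2771.312/37.5)/(3490/25) = 73.9017/139.6 = 0.5294

F = 0.529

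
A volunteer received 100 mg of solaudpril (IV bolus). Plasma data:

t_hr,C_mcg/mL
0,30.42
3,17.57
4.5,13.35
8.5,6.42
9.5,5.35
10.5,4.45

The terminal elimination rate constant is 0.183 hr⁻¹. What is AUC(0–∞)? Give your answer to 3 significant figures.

AUC = 170 mcg/mL·hr

Trapezoidal AUC_0→10.5:
  [0→3]: (30.42+17.57)/2 × 3 = 71.985
  [3→4.5]: (17.57+13.35)/2 × 1.5 = 23.19
  [4.5→8.5]: (13.35+6.42)/2 × 4 = 39.54
  [8.5→9.5]: (6.42+5.35)/2 × 1 = 5.885
  [9.5→10.5]: (5.35+4.45)/2 × 1 = 4.9
  Sum = 145.5 mcg/mL·hr
Extrapolated tail: C_last / k_e = 4.45 / 0.183 = 24.317
AUC_0→∞ = 145.5 + 24.317 = 169.817 mcg/mL·hr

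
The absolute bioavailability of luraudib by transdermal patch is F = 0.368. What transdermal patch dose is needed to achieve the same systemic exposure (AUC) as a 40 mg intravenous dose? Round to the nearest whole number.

For equal systemic exposure: F × D_ev = D_iv
D_ev = D_iv / F = 40 / 0.368 = 108.696 mg

D_transdermal = 109 mg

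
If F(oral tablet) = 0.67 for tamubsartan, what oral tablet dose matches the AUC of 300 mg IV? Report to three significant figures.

For equal systemic exposure: F × D_ev = D_iv
D_ev = D_iv / F = 300 / 0.67 = 447.761 mg

D_oral = 448 mg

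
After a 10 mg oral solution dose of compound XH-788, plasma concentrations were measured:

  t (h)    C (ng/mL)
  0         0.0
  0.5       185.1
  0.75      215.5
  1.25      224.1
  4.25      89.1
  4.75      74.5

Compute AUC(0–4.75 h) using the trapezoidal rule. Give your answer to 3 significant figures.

AUC = 717 ng/mL·h

Trapezoidal AUC_0→4.75:
  [0→0.5]: (0.0+185.1)/2 × 0.5 = 46.275
  [0.5→0.75]: (185.1+215.5)/2 × 0.25 = 50.075
  [0.75→1.25]: (215.5+224.1)/2 × 0.5 = 109.9
  [1.25→4.25]: (224.1+89.1)/2 × 3 = 469.8
  [4.25→4.75]: (89.1+74.5)/2 × 0.5 = 40.9
  Sum = 716.95 ng/mL·h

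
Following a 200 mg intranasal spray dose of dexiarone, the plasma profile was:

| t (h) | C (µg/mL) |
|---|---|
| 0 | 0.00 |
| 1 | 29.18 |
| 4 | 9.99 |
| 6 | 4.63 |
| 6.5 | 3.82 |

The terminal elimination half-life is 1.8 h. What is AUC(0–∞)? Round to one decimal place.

AUC = 100.0 µg/mL·h

Trapezoidal AUC_0→6.5:
  [0→1]: (0.00+29.18)/2 × 1 = 14.59
  [1→4]: (29.18+9.99)/2 × 3 = 58.755
  [4→6]: (9.99+4.63)/2 × 2 = 14.62
  [6→6.5]: (4.63+3.82)/2 × 0.5 = 2.1125
  Sum = 90.0775 µg/mL·h
k_e = ln2 / t½ = 0.693147 / 1.8 = 0.3851 h^-1
Extrapolated tail: C_last / k_e = 3.82 / 0.3851 = 9.920
AUC_0→∞ = 90.0775 + 9.920 = 99.9975 µg/mL·h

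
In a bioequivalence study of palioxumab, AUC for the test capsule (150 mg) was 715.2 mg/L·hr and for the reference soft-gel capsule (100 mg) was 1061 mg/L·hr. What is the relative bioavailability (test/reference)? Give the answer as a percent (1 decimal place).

F_rel = (AUC_test/D_test) / (AUC_ref/D_ref)
      = (715.2/150) / (1061/100)
      = 4.768 / 10.61 = 0.4494 = 44.94%

F_rel = 44.9%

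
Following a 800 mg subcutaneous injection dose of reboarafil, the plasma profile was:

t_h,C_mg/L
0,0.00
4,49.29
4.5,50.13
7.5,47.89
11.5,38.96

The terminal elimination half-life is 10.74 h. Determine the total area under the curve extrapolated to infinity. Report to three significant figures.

Trapezoidal AUC_0→11.5:
  [0→4]: (0.00+49.29)/2 × 4 = 98.58
  [4→4.5]: (49.29+50.13)/2 × 0.5 = 24.855
  [4.5→7.5]: (50.13+47.89)/2 × 3 = 147.03
  [7.5→11.5]: (47.89+38.96)/2 × 4 = 173.7
  Sum = 444.165 mg/L·h
k_e = ln2 / t½ = 0.693147 / 10.74 = 0.0645 h^-1
Extrapolated tail: C_last / k_e = 38.96 / 0.0645 = 604.031
AUC_0→∞ = 444.165 + 604.031 = 1048.196 mg/L·h

AUC = 1050 mg/L·h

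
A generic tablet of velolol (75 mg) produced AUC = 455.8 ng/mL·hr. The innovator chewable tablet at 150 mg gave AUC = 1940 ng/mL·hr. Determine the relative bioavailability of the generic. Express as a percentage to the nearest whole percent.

F_rel = 47%

F_rel = (AUC_test/D_test) / (AUC_ref/D_ref)
      = (455.8/75) / (1940/150)
      = 6.07733 / 12.9333 = 0.4699 = 46.99%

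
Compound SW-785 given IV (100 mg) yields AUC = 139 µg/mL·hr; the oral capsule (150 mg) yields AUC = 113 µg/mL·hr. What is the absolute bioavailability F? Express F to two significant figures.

F = 0.54

F = (AUC_ev / D_ev) / (AUC_iv / D_iv)
  = (113/150) / (139/100)
  = 0.753333 / 1.39 = 0.5420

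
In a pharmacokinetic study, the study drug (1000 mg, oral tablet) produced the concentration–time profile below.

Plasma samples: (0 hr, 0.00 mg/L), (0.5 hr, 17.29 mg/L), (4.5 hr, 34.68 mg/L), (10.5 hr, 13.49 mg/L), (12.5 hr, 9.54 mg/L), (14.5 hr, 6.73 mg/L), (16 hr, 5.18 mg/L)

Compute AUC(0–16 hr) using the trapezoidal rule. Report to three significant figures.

Trapezoidal AUC_0→16:
  [0→0.5]: (0.00+17.29)/2 × 0.5 = 4.3225
  [0.5→4.5]: (17.29+34.68)/2 × 4 = 103.94
  [4.5→10.5]: (34.68+13.49)/2 × 6 = 144.51
  [10.5→12.5]: (13.49+9.54)/2 × 2 = 23.03
  [12.5→14.5]: (9.54+6.73)/2 × 2 = 16.27
  [14.5→16]: (6.73+5.18)/2 × 1.5 = 8.9325
  Sum = 301.005 mg/L·hr

AUC = 301 mg/L·hr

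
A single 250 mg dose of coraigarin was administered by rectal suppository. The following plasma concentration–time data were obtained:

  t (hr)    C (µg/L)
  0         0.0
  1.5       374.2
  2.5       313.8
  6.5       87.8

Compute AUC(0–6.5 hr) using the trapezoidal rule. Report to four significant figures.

AUC = 1428 µg/L·hr

Trapezoidal AUC_0→6.5:
  [0→1.5]: (0.0+374.2)/2 × 1.5 = 280.65
  [1.5→2.5]: (374.2+313.8)/2 × 1 = 344.0
  [2.5→6.5]: (313.8+87.8)/2 × 4 = 803.2
  Sum = 1427.85 µg/L·hr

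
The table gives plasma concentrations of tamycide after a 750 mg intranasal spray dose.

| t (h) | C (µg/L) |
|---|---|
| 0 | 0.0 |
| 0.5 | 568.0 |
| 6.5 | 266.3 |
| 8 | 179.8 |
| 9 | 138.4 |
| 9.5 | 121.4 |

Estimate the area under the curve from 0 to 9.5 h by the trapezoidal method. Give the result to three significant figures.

AUC = 3200 µg/L·h

Trapezoidal AUC_0→9.5:
  [0→0.5]: (0.0+568.0)/2 × 0.5 = 142.0
  [0.5→6.5]: (568.0+266.3)/2 × 6 = 2502.9
  [6.5→8]: (266.3+179.8)/2 × 1.5 = 334.575
  [8→9]: (179.8+138.4)/2 × 1 = 159.1
  [9→9.5]: (138.4+121.4)/2 × 0.5 = 64.95
  Sum = 3203.525 µg/L·h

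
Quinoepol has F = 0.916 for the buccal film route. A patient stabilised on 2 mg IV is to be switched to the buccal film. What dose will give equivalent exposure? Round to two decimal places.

D_buccal = 2.18 mg

For equal systemic exposure: F × D_ev = D_iv
D_ev = D_iv / F = 2 / 0.916 = 2.18341 mg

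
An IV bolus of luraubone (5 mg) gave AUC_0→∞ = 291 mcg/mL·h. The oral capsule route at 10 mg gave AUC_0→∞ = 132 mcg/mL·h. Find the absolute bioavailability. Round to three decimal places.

F = 0.227

F = (AUC_ev / D_ev) / (AUC_iv / D_iv)
  = (132/10) / (291/5)
  = 13.2 / 58.2 = 0.2268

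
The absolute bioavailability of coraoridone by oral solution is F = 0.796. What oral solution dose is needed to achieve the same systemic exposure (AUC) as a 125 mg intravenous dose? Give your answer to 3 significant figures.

For equal systemic exposure: F × D_ev = D_iv
D_ev = D_iv / F = 125 / 0.796 = 157.035 mg

D_oral = 157 mg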